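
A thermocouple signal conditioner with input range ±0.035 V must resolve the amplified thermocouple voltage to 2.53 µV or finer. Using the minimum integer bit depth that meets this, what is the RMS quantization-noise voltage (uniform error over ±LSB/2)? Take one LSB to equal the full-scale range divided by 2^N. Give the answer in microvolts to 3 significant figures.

Full-scale range = 0.035 V − (-0.035 V) = 0.07 V.
Need 2^N ≥ 0.07 V / 2.53 µV = 27670 → N_min = 15.
Step size = 0.07/32768 V = 2.1362 µV.
σ_q = LSB/√12 = 2.1362 µV/3.4641 = 0.617 µV.

0.617 µV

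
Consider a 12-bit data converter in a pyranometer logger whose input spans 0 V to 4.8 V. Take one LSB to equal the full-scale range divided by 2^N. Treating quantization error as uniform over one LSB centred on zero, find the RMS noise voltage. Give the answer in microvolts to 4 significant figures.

Full-scale range = 4.8 V.
LSB = 4.8 V ÷ 2^12 = 4.8/4096 V = 1.17188 mV.
V_rms = LSB/√12 = 1.17188 mV / √12 = 338.3 µV.

338.3 µV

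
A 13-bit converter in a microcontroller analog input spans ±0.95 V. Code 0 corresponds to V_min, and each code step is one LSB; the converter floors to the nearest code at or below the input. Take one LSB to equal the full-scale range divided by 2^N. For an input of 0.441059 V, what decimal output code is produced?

5997

The full-scale span is 0.95 − (-0.95) = 1.9 V. LSB = 1.9 V / 2^13 ≈ 231.9 µV.
code = ⌊(V_in − V_min)/LSB⌋ = ⌊(V_in − V_min) × 2^13 / range⌋
     = ⌊(0.441059 − (-0.95)) × 8192 / 1.9⌋ = ⌊1.391059 × 8192/1.9⌋
     = ⌊5997.661⌋ = 5997.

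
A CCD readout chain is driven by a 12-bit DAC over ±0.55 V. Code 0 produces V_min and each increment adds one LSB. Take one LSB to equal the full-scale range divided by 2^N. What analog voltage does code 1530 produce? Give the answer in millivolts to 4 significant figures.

-139.1 mV

Full-scale range = 0.55 V − (-0.55 V) = 1.1 V. LSB = 1.1 V / 2^12.
V_out = V_min + code × LSB = -0.55 V + 1530 × 1.1 V / 4096
      = -0.55 + 0.410889 = -0.139111 V.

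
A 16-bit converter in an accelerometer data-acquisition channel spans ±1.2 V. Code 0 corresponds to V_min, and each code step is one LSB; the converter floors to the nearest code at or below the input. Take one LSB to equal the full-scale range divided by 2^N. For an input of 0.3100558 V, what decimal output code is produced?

The full-scale span is 1.2 − (-1.2) = 2.4 V. LSB = 2.4 V / 2^16 ≈ 36.62 µV.
(V_in − V_min) × 2^16/range = (0.3100558 − (-1.2)) × 65536/2.4 = 41234.590.
Floor → code = 41234.

41234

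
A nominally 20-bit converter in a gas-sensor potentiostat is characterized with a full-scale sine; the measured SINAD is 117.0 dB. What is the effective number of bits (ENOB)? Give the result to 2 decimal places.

ENOB = (117.0 − 1.76)/6.02 = 19.1429 bits.

19.14 bits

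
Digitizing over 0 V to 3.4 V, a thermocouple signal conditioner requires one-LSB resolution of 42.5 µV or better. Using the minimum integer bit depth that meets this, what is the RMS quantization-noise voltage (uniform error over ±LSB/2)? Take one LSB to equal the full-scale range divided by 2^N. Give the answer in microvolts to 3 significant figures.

Range is 3.4 V.
Required number of levels: 3.4/42.5 µV = 80000; smallest N with 2^N ≥ that is 17.
Step size = 3.4/131072 V = 25.940 µV.
σ_q = LSB/√12 = 25.940 µV/3.4641 = 7.49 µV.

7.49 µV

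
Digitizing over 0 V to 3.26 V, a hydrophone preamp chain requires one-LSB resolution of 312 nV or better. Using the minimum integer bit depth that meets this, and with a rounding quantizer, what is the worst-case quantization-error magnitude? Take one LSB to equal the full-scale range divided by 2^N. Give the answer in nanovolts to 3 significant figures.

Full-scale range = 3.26 V.
3.26 V / 312 nV = 1.045e7. Since 2^23 = 8388608 and 2^24 = 16777216, N = 24.
Step size = 3.26/16777216 V = 194.31 nV.
Half an LSB is 97.2 nV.

97.2 nV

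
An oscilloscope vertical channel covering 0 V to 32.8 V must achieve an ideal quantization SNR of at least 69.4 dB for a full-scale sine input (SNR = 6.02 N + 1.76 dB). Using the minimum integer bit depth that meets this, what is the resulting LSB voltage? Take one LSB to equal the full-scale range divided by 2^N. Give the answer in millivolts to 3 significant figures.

8.01 mV

V_FS = 32.8 V.
6.02 N + 1.76 ≥ 69.4 gives N ≥ 11.236, so the minimum integer is 12.
Step size = 32.8/4096 V = 8.01 mV.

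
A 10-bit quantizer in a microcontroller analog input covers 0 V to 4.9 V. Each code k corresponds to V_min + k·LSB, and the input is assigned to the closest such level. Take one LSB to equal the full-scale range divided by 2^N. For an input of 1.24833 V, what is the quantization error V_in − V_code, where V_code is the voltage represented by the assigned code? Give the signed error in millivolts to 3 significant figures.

V_FS = 4.9 V. LSB = 4.9 V / 2^10 ≈ 4.785 mV.
Position in LSBs: (1.24833 − (0)) × 1024/4.9 = 260.8755; rounding gives k = 261.
V_code = 0 + (261/1024) × 4.9 = 1.248925781 V.
V_in − V_code = 1.24833 − (1.248925781) = −0.596 mV.

−0.596 mV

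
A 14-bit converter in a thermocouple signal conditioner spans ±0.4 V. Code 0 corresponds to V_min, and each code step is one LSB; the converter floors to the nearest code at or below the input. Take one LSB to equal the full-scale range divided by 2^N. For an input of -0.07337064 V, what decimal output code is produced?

6689

Range = 0.4 − (-0.4) = 0.8 V. LSB = 0.8 V / 2^14 ≈ 48.83 µV.
code = ⌊(V_in − V_min)/LSB⌋ = ⌊(V_in − V_min) × 2^14 / range⌋
     = ⌊(-0.07337064 − (-0.4)) × 16384 / 0.8⌋ = ⌊0.32662936 × 16384/0.8⌋
     = ⌊6689.369⌋ = 6689.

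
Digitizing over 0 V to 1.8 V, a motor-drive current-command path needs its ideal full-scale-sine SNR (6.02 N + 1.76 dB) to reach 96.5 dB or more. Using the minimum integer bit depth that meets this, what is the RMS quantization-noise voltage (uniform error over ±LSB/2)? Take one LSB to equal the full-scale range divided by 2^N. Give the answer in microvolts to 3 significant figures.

Range is 1.8 V.
N ≥ (96.5 − 1.76)/6.02 = 15.738 → N_min = 16.
LSB = 1.8 V ÷ 2^16 = 1.8/65536 V = 27.466 µV.
σ_q = LSB/√12 = 27.466 µV/3.4641 = 7.93 µV.

7.93 µV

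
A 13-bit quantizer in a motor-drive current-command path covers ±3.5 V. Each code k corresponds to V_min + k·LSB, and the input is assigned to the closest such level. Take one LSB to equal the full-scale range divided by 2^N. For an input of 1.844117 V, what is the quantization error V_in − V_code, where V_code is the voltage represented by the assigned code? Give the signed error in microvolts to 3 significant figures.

Range = 3.5 − (-3.5) = 7 V. LSB = 7 V / 2^13 ≈ 0.8545 mV.
Position in LSBs: (1.844117 − (-3.5)) × 8192/7 = 6254.1438; rounding gives k = 6254.
Reconstructed level: -3.5 + 6254 × 7/8192 V = 1.843994141 V.
V_in − V_code = 1.844117 − (1.843994141) = +123 µV.

+123 µV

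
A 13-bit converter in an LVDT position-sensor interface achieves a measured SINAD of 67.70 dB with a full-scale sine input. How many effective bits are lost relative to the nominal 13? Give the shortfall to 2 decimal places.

2.05 bits

ENOB = (SINAD − 1.76)/6.02 = (67.70 − 1.76)/6.02 = 10.9535 bits.
13 − 10.9535 = 2.05 bits below nominal.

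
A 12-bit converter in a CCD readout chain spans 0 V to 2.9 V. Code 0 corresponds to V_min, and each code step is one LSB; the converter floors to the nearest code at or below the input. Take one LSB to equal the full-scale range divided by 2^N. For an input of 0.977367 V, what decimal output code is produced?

V_FS = 2.9 V. LSB = 2.9 V / 2^12 ≈ 0.7080 mV.
V_in − V_min = 0.977367 − (0) = 0.977367 V.
Divide by LSB: 0.977367 × 4096/2.9 = 1380.4466.
Truncating gives code 1380.

1380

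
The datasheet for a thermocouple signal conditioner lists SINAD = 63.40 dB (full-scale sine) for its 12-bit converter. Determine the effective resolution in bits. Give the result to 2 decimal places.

ENOB = (63.40 − 1.76)/6.02 = 10.2392 bits.

10.24 bits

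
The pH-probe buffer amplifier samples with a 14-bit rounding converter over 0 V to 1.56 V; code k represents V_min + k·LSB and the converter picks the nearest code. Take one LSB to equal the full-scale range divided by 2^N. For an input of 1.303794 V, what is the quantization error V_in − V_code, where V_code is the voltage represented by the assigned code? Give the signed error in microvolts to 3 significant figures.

+17.1 µV

Full-scale range = 1.56 V. LSB = 1.56 V / 2^14 ≈ 95.21 µV.
Position in LSBs: (1.303794 − (0)) × 16384/1.56 = 13693.1801; rounding gives k = 13693.
Reconstructed level: 0 + 13693 × 1.56/16384 V = 1.3037768555 V.
Error = V_in − V_code = 1.303794 − (1.3037768555) = +17.1 µV.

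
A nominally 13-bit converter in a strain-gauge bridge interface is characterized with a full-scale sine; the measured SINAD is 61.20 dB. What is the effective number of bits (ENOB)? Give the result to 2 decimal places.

9.87 bits

ENOB = (61.20 − 1.76)/6.02 = 9.8738 bits.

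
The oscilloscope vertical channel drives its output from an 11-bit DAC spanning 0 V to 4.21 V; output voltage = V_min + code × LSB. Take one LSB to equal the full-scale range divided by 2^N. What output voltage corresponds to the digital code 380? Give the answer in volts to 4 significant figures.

Range is 4.21 V. LSB = 4.21 V / 2^11.
V_out = 0 + 380 × (4.21/2048) V
      = 0 + 0.781152 = 0.781152 V.

0.7812 V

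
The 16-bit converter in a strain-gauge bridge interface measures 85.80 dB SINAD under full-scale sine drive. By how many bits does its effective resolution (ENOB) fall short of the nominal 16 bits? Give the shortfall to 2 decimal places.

2.04 bits

ENOB = (SINAD − 1.76)/6.02 = (85.80 − 1.76)/6.02 = 13.9601 bits.
Lost resolution: 16 − 13.9601 = 2.0399 bits.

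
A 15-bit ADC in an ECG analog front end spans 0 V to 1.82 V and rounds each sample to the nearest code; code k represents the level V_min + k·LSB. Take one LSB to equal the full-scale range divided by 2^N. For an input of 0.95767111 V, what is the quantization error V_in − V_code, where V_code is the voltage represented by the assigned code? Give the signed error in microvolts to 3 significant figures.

+16.1 µV

Range is 1.82 V. LSB = 1.82 V / 2^15 ≈ 55.54 µV.
Position in LSBs: (0.95767111 − (0)) × 32768/1.82 = 17242.2895; rounding gives k = 17242.
V_code = 0 + (17242/32768) × 1.82 = 0.95765502930 V.
V_in − V_code = 0.95767111 − (0.95765502930) = +16.1 µV.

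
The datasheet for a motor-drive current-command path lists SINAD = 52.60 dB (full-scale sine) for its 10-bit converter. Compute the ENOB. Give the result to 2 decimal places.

8.45 bits

(52.60 − 1.76) / 6.02 = 50.84/6.02 = 8.4452 effective bits.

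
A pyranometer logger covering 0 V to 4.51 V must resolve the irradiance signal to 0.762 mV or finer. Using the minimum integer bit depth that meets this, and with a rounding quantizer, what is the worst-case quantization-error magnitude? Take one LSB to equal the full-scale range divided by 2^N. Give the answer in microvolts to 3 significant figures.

275 µV

Full-scale range = 4.51 V.
Required number of levels: 4.51/0.762 mV = 5918.6; smallest N with 2^N ≥ that is 13.
LSB = 4.51 V ÷ 2^13 = 4.51/8192 V = 0.55054 mV.
Max error for round-to-nearest is LSB/2 = 275 µV.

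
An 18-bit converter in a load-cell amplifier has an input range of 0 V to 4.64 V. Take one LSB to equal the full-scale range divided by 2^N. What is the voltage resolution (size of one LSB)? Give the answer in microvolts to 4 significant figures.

17.70 µV

V_FS = 4.64 V.
2^18 = 262144 levels.
LSB = 4.64 V / 2^18 = 17.70 µV.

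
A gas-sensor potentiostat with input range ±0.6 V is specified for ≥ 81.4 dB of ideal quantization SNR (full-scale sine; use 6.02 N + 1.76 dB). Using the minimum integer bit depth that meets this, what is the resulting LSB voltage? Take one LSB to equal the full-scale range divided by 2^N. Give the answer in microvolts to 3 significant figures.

73.2 µV

Full-scale range = 0.6 V − (-0.6 V) = 1.2 V.
Required N = ⌈(81.4 − 1.76)/6.02⌉ = ⌈13.229⌉ = 14.
LSB = 1.2 V / 2^14 = 73.2 µV.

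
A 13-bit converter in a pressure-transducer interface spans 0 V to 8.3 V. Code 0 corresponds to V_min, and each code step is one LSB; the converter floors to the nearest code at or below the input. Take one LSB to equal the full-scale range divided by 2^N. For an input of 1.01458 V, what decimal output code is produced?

V_FS = 8.3 V. LSB = 8.3 V / 2^13 ≈ 1.013 mV.
code = ⌊(V_in − V_min)/LSB⌋ = ⌊(V_in − V_min) × 2^13 / range⌋
     = ⌊(1.01458 − (0)) × 8192 / 8.3⌋ = ⌊1.01458 × 8192/8.3⌋
     = ⌊1001.378⌋ = 1001.

1001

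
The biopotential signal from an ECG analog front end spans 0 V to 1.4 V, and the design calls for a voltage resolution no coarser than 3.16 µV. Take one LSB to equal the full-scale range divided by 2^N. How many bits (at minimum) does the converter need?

Span = 1.4 V.
Required number of levels: 1.4/3.16 µV = 443040; smallest N with 2^N ≥ that is 19.

19 bits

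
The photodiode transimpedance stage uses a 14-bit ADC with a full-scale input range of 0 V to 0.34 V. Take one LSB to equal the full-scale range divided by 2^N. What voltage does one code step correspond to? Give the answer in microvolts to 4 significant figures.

20.75 µV

Full-scale range = 0.34 V.
There are 2^14 = 16384 steps.
Step size = 0.34/16384 V = 20.75 µV.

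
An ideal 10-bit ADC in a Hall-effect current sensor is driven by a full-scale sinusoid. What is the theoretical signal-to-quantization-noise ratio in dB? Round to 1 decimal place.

62.0 dB

For an ideal N-bit converter with full-scale sine input, SNR = 6.02 N + 1.76 dB. SNR = 6.02 × 10 + 1.76 = 60.20 + 1.76 = 61.96 dB.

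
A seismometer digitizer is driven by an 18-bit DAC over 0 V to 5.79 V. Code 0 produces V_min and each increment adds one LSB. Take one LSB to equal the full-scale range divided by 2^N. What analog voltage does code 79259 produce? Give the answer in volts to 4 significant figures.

1.751 V

Full-scale range = 5.79 V. LSB = 5.79 V / 2^18.
V_out = V_min + code × LSB = 0 V + 79259 × 5.79 V / 262144
      = 0 + 1.75060 = 1.75060 V.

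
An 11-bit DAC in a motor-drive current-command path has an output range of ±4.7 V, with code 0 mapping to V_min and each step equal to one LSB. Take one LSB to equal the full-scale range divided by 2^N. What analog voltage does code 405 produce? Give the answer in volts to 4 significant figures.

The full-scale span is 4.7 − (-4.7) = 9.4 V. LSB = 9.4 V / 2^11.
V_out = -4.7 + 405 × (9.4/2048) V
      = -4.7 + 1.85889 = -2.84111 V.

-2.841 V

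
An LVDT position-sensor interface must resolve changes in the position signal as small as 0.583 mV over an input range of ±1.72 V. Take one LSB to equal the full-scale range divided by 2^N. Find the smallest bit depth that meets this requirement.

Full-scale range = 1.72 V − (-1.72 V) = 3.44 V.
Required number of levels: 3.44/0.583 mV = 5900.5; smallest N with 2^N ≥ that is 13.

13 bits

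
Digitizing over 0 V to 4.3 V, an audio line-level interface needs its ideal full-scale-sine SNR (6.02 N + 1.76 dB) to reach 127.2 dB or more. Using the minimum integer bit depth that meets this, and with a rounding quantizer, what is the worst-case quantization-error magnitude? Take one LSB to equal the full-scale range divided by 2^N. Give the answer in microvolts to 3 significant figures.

1.03 µV

Range is 4.3 V.
Required N = ⌈(127.2 − 1.76)/6.02⌉ = ⌈20.837⌉ = 21.
One LSB is 4.3 V / 2097152 = 2.0504 µV.
|e|_max = LSB/2 = 1.03 µV.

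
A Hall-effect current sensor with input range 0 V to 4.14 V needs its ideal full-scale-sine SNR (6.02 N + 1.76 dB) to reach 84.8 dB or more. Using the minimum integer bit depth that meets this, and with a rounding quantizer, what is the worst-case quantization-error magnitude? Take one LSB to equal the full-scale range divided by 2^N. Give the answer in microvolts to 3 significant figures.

126 µV

V_FS = 4.14 V.
Required N = ⌈(84.8 − 1.76)/6.02⌉ = ⌈13.794⌉ = 14.
Step size = 4.14/16384 V = 252.69 µV.
Half an LSB is 126 µV.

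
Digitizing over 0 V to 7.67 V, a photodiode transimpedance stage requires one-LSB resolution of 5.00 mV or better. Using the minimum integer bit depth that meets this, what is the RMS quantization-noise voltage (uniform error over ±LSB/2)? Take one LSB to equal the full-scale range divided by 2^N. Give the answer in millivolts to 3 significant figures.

V_FS = 7.67 V.
Required number of levels: 7.67/5.00 mV = 1534.0; smallest N with 2^N ≥ that is 11.
One LSB is 7.67 V / 2048 = 3.7451 mV.
RMS noise = LSB/√12 = 1.08 mV.

1.08 mV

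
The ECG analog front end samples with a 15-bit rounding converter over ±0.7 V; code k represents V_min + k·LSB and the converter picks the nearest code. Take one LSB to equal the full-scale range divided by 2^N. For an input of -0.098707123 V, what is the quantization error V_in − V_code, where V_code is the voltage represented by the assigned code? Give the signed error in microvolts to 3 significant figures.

−13.3 µV

The full-scale span is 0.7 − (-0.7) = 1.4 V. LSB = 1.4 V / 2^15 ≈ 42.72 µV.
(V_in − V_min)/LSB = (-0.098707123 − (-0.7)) × 32768/1.4 = 14073.6893 → nearest code k = 14074.
V_code = V_min + k × range/2^15 = -0.7 + 14074 × 1.4/32768 = -0.098693847656 V.
Error = V_in − V_code = -0.098707123 − (-0.098693847656) = −13.3 µV.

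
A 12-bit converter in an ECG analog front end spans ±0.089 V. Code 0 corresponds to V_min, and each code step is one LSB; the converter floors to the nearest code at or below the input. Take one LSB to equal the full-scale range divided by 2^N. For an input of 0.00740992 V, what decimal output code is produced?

2218

Range = 0.089 − (-0.089) = 0.178 V. LSB = 0.178 V / 2^12 ≈ 43.46 µV.
(V_in − V_min) × 2^12/range = (0.00740992 − (-0.089)) × 4096/0.178 = 2218.511.
Floor → code = 2218.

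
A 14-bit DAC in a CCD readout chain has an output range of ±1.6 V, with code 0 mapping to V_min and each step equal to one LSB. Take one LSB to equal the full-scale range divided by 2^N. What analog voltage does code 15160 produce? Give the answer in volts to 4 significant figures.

Range = 1.6 − (-1.6) = 3.2 V. LSB = 3.2 V / 2^14.
Output = V_min + (15160/16384) × range = -1.6 + 0.925293 × 3.2 V
      = -1.6 + 2.96094 = 1.36094 V.

1.361 V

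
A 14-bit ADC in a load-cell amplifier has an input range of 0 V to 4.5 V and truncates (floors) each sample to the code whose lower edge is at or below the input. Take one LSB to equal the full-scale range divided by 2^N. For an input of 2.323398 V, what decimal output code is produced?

8459

Span = 4.5 V. LSB = 4.5 V / 2^14 ≈ 274.7 µV.
V_in − V_min = 2.323398 − (0) = 2.323398 V.
Divide by LSB: 2.323398 × 16384/4.5 = 8459.2340.
Truncating gives code 8459.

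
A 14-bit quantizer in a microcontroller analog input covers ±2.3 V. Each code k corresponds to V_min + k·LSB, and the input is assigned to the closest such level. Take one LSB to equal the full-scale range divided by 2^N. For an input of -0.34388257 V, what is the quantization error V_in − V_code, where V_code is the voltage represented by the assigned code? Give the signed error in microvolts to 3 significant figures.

+50.5 µV

Range = 2.3 − (-2.3) = 4.6 V. LSB = 4.6 V / 2^14 ≈ 280.8 µV.
(-0.34388257 − (-2.3)) / LSB = 1.95611743 × 16384/4.6 = 6967.1800. Nearest integer: k = 6967.
V_code = V_min + k × range/2^14 = -2.3 + 6967 × 4.6/16384 = -0.34393310547 V.
Error = V_in − V_code = -0.34388257 − (-0.34393310547) = +50.5 µV.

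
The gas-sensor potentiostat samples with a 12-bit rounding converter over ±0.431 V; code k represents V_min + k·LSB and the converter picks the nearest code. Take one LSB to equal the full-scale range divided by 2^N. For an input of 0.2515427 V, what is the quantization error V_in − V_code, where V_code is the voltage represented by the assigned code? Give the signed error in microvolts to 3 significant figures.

+55.9 µV

The full-scale span is 0.431 − (-0.431) = 0.862 V. LSB = 0.862 V / 2^12 ≈ 210.4 µV.
(V_in − V_min)/LSB = (0.2515427 − (-0.431)) × 4096/0.862 = 3243.2655 → nearest code k = 3243.
V_code = -0.431 + (3243/4096) × 0.862 = 0.2514868164 V.
Error = V_in − V_code = 0.2515427 − (0.2514868164) = +55.9 µV.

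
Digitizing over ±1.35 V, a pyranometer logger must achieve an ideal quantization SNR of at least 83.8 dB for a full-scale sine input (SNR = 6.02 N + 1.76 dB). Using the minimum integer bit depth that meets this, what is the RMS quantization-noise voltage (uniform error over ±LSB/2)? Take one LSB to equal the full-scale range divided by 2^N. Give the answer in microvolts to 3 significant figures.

Range = 1.35 − (-1.35) = 2.7 V.
6.02 N + 1.76 ≥ 83.8 gives N ≥ 13.628, so the minimum integer is 14.
LSB = 2.7 V / 2^14 = 164.79 µV.
σ_q = LSB/√12 = 164.79 µV/3.4641 = 47.6 µV.

47.6 µV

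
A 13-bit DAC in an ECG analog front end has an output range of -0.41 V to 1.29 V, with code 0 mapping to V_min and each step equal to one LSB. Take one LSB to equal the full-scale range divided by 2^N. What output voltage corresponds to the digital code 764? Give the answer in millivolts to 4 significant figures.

Span: 1.29 V − (-0.41 V) = 1.7 V. LSB = 1.7 V / 2^13.
Output = V_min + (764/8192) × range = -0.41 + 0.0932617 × 1.7 V
      = -0.41 + 0.158545 = -0.251455 V.

-251.5 mV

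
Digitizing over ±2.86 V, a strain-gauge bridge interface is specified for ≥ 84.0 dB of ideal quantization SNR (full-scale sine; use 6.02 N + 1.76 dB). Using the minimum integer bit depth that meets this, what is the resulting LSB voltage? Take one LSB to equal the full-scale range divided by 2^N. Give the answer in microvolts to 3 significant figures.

349 µV

Full-scale range = 2.86 V − (-2.86 V) = 5.72 V.
6.02 N + 1.76 ≥ 84.0 gives N ≥ 13.661, so the minimum integer is 14.
LSB = 5.72 V ÷ 2^14 = 5.72/16384 V = 349 µV.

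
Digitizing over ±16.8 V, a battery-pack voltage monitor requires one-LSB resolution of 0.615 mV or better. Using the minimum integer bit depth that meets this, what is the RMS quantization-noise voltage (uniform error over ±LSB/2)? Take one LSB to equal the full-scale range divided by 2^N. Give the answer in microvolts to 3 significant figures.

148 µV

Range = 16.8 − (-16.8) = 33.6 V.
Levels needed ≥ 33.6/0.615 mV = 54630. 2^16 = 65536 suffices, so N_min = 16.
Step size = 33.6/65536 V = 0.51270 mV.
σ_q = LSB/√12 = 0.51270 mV/3.4641 = 148 µV.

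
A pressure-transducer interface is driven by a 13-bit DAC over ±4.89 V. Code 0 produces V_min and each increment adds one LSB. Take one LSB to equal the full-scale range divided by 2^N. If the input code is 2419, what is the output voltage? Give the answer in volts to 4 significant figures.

Range = 4.89 − (-4.89) = 9.78 V. LSB = 9.78 V / 2^13.
V_out = V_min + code × LSB = -4.89 V + 2419 × 9.78 V / 8192
      = -4.89 + 2.88792 = -2.00208 V.

-2.002 V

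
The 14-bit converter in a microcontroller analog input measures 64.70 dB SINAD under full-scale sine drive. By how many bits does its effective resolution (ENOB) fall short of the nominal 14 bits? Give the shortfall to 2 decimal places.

Effective bits = (64.70 − 1.76)/6.02 = 10.4551.
14 − 10.4551 = 3.54 bits below nominal.

3.54 bits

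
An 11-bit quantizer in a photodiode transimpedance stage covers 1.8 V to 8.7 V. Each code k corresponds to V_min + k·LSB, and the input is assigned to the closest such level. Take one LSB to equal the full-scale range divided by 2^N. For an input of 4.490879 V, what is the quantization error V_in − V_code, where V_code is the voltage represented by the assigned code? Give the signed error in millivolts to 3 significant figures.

−1.06 mV

Range = 8.7 − (1.8) = 6.9 V. LSB = 6.9 V / 2^11 ≈ 3.369 mV.
(4.490879 − (1.8)) / LSB = 2.690879 × 2048/6.9 = 798.6841. Nearest integer: k = 799.
V_code = 1.8 + (799/2048) × 6.9 = 4.491943359 V.
V_in − V_code = 4.490879 − (4.491943359) = −1.06 mV.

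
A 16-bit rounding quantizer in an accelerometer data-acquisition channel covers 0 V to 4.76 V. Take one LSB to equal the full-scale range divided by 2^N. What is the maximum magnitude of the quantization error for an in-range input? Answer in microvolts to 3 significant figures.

36.3 µV

V_FS = 4.76 V.
One LSB is 4.76 V / 65536 = 72.632 µV.
|e|_max = LSB/2 = 36.3 µV.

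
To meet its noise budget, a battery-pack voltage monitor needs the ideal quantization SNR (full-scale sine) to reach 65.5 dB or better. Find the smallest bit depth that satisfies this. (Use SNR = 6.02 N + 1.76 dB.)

11 bits

Solving 6.02 N ≥ 65.5 − 1.76: N ≥ 10.588. Round up → N = 11.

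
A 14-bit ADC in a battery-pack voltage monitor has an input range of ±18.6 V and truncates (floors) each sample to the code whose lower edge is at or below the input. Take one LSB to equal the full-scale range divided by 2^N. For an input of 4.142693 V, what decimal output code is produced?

10016

Span: 18.6 V − (-18.6 V) = 37.2 V. LSB = 37.2 V / 2^14 ≈ 2.271 mV.
V_in − V_min = 4.142693 − (-18.6) = 22.742693 V.
Divide by LSB: 22.742693 × 16384/37.2 = 10016.5667.
Truncating gives code 10016.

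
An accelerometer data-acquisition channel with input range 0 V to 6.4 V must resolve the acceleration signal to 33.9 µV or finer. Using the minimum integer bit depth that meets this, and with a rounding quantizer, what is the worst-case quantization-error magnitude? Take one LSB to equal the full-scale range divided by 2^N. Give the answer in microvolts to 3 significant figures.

12.2 µV

Range is 6.4 V.
6.4 V / 33.9 µV = 188800. Since 2^17 = 131072 and 2^18 = 262144, N = 18.
LSB = 6.4 V / 2^18 = 24.414 µV.
|e|_max = LSB/2 = 12.2 µV.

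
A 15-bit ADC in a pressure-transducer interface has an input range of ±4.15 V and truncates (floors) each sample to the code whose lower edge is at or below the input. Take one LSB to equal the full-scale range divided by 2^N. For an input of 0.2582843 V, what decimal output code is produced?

Range = 4.15 − (-4.15) = 8.3 V. LSB = 8.3 V / 2^15 ≈ 253.3 µV.
(V_in − V_min) × 2^15/range = (0.2582843 − (-4.15)) × 32768/8.3 = 17403.694.
Floor → code = 17403.

17403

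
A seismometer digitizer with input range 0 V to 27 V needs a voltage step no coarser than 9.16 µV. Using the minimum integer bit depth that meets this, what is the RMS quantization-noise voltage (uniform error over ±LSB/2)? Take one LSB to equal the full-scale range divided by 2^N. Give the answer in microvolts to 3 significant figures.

1.86 µV

Full-scale range = 27 V.
Levels needed ≥ 27/9.16 µV = 2.948e6. 2^22 = 4194304 suffices, so N_min = 22.
LSB = 27 V / 2^22 = 6.4373 µV.
V_rms = LSB/√12 = 1.86 µV.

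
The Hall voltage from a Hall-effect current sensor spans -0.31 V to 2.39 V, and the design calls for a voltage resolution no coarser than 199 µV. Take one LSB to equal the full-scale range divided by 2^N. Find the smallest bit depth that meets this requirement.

14 bits

Range = 2.39 − (-0.31) = 2.7 V.
2.7 V / 199 µV = 13570. Since 2^13 = 8192 and 2^14 = 16384, N = 14.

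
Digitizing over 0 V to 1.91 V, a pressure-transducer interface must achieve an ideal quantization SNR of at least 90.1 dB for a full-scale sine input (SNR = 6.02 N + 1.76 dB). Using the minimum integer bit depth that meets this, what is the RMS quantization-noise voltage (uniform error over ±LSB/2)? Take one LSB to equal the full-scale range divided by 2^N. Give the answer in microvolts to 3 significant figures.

16.8 µV

Full-scale range = 1.91 V.
N ≥ (90.1 − 1.76)/6.02 = 14.674 → N_min = 15.
Step size = 1.91/32768 V = 58.289 µV.
V_rms = LSB/√12 = 16.8 µV.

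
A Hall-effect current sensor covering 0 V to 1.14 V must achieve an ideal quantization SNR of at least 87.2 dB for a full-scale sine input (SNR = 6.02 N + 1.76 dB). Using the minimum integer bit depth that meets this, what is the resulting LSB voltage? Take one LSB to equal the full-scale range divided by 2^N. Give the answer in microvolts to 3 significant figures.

Full-scale range = 1.14 V.
6.02 N + 1.76 ≥ 87.2 gives N ≥ 14.193, so the minimum integer is 15.
LSB = 1.14 V / 2^15 = 34.8 µV.

34.8 µV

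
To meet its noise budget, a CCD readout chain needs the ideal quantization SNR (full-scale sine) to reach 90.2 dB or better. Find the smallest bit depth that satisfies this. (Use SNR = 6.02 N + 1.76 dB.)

Required N = ⌈(90.2 − 1.76)/6.02⌉ = ⌈14.691⌉ = 15.

15 bits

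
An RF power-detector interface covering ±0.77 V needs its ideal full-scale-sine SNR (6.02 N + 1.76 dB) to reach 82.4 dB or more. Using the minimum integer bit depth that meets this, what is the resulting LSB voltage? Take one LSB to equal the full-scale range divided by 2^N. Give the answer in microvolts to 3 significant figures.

Full-scale range = 0.77 V − (-0.77 V) = 1.54 V.
N ≥ (82.4 − 1.76)/6.02 = 13.395 → N_min = 14.
One LSB is 1.54 V / 16384 = 94.0 µV.

94.0 µV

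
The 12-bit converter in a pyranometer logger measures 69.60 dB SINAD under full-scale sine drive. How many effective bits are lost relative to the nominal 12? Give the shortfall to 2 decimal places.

N_eff = (69.60 − 1.76)/6.02 = 11.2691 bits.
Lost resolution: 12 − 11.2691 = 0.7309 bits.

0.73 bits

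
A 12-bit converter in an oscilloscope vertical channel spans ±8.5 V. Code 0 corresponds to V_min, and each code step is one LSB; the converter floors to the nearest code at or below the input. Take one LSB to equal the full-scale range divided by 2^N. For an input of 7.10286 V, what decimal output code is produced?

The full-scale span is 8.5 − (-8.5) = 17 V. LSB = 17 V / 2^12 ≈ 4.150 mV.
code = ⌊(V_in − V_min)/LSB⌋ = ⌊(V_in − V_min) × 2^12 / range⌋
     = ⌊(7.10286 − (-8.5)) × 4096 / 17⌋ = ⌊15.60286 × 4096/17⌋
     = ⌊3759.371⌋ = 3759.

3759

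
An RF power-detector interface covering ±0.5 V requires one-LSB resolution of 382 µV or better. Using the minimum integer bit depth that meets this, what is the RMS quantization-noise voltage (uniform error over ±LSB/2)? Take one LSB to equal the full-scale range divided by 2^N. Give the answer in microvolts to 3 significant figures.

70.5 µV

The full-scale span is 0.5 − (-0.5) = 1 V.
Levels needed ≥ 1/382 µV = 2618. 2^12 = 4096 suffices, so N_min = 12.
One LSB is 1 V / 4096 = 244.14 µV.
V_rms = LSB/√12 = 70.5 µV.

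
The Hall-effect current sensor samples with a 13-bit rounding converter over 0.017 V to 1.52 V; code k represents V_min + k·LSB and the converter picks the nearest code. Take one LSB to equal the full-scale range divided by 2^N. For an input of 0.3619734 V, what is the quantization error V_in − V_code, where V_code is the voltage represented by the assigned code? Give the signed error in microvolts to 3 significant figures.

The full-scale span is 1.52 − (0.017) = 1.503 V. LSB = 1.503 V / 2^13 ≈ 183.5 µV.
Position in LSBs: (0.3619734 − (0.017)) × 8192/1.503 = 1880.2542; rounding gives k = 1880.
V_code = 0.017 + (1880/8192) × 1.503 = 0.3619267578 V.
V_in − V_code = 0.3619734 − (0.3619267578) = +46.6 µV.

+46.6 µV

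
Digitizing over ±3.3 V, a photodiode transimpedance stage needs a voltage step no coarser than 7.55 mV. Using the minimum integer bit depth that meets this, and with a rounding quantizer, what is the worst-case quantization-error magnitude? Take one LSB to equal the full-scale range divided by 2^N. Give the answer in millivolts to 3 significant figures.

3.22 mV

Range = 3.3 − (-3.3) = 6.6 V.
Levels needed ≥ 6.6/7.55 mV = 874.2. 2^10 = 1024 suffices, so N_min = 10.
Step size = 6.6/1024 V = 6.4453 mV.
Half an LSB is 3.22 mV.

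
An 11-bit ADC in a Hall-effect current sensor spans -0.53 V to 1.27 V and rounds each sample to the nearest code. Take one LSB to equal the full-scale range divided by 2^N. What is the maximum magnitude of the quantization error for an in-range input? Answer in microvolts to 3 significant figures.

439 µV

The full-scale span is 1.27 − (-0.53) = 1.8 V.
Step size = 1.8/2048 V = 0.87891 mV.
A rounding quantizer has |error| ≤ LSB/2 = 439 µV.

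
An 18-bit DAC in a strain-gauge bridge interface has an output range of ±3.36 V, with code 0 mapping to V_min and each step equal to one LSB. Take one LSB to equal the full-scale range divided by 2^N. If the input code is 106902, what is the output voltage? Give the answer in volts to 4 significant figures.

-0.6196 V

Range = 3.36 − (-3.36) = 6.72 V. LSB = 6.72 V / 2^18.
V_out = -3.36 + 106902 × (6.72/262144) V
      = -3.36 V + 2.74041 V = -0.619592 V.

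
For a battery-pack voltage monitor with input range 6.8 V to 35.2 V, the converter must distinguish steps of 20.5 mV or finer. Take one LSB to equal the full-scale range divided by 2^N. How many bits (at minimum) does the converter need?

11 bits

The full-scale span is 35.2 − (6.8) = 28.4 V.
Need 2^N ≥ 28.4 V / 20.5 mV = 1385 → N_min = 11.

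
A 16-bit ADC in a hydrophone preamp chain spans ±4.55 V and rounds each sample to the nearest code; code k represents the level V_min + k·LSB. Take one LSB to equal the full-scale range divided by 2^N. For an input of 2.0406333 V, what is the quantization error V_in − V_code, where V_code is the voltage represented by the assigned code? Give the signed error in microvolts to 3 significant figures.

+20.5 µV

The full-scale span is 4.55 − (-4.55) = 9.1 V. LSB = 9.1 V / 2^16 ≈ 138.9 µV.
(2.0406333 − (-4.55)) / LSB = 6.5906333 × 65536/9.1 = 47464.1477. Nearest integer: k = 47464.
V_code = V_min + k × range/2^16 = -4.55 + 47464 × 9.1/65536 = 2.0406127930 V.
e = 2.0406333 − (2.0406127930) = +20.5 µV.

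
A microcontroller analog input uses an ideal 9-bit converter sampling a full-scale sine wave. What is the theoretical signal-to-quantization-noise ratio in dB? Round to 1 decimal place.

55.9 dB

SNR = 6.02·9 + 1.76 = 55.94 dB.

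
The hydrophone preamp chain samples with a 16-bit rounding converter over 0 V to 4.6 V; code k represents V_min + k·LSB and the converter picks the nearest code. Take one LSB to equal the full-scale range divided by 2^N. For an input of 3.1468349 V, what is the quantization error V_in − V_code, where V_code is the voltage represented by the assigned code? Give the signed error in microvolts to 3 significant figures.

Span = 4.6 V. LSB = 4.6 V / 2^16 ≈ 70.19 µV.
(3.1468349 − (0)) / LSB = 3.1468349 × 65536/4.6 = 44832.8200. Nearest integer: k = 44833.
V_code = 0 + (44833/65536) × 4.6 = 3.1468475342 V.
V_in − V_code = 3.1468349 − (3.1468475342) = −12.6 µV.

−12.6 µV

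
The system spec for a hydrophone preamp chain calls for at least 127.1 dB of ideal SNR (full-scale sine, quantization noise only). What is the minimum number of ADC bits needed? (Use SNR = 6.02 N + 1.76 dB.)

6.02 N + 1.76 ≥ 127.1 gives N ≥ 20.821, so the minimum integer is 21.

21 bits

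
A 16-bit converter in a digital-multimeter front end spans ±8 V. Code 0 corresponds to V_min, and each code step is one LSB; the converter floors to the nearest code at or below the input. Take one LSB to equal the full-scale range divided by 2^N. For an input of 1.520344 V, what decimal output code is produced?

Span: 8 V − (-8 V) = 16 V. LSB = 16 V / 2^16 ≈ 244.1 µV.
(V_in − V_min) × 2^16/range = (1.520344 − (-8)) × 65536/16 = 38995.329.
Floor → code = 38995.

38995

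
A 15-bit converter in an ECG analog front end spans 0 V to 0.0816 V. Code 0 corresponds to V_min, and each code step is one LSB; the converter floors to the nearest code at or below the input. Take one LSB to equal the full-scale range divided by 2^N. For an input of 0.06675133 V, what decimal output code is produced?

26805

Full-scale range = 0.0816 V. LSB = 0.0816 V / 2^15 ≈ 2.490 µV.
(V_in − V_min) × 2^15/range = (0.06675133 − (0)) × 32768/0.0816 = 26805.240.
Floor → code = 26805.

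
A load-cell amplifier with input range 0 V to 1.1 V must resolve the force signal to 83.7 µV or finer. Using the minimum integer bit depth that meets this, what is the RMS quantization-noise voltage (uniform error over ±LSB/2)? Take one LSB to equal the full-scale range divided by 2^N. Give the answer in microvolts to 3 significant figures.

19.4 µV

Range is 1.1 V.
1.1 V / 83.7 µV = 13140. Since 2^13 = 8192 and 2^14 = 16384, N = 14.
LSB = 1.1 V ÷ 2^14 = 1.1/16384 V = 67.139 µV.
σ_q = LSB/√12 = 67.139 µV/3.4641 = 19.4 µV.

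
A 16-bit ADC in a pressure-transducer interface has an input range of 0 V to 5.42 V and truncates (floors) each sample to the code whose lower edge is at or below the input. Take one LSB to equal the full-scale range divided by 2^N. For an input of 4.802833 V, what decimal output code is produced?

Full-scale range = 5.42 V. LSB = 5.42 V / 2^16 ≈ 82.70 µV.
(V_in − V_min) × 2^16/range = (4.802833 − (0)) × 65536/5.42 = 58073.517.
Floor → code = 58073.

58073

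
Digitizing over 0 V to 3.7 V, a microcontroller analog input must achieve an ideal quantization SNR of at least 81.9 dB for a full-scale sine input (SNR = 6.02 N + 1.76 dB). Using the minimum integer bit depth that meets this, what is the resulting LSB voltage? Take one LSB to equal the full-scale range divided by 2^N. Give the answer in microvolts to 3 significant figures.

Span = 3.7 V.
Solving 6.02 N ≥ 81.9 − 1.76: N ≥ 13.312. Round up → N = 14.
One LSB is 3.7 V / 16384 = 226 µV.

226 µV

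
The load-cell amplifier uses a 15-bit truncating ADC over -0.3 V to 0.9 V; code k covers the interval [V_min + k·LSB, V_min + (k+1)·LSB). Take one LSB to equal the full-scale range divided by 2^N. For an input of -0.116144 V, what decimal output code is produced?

Full-scale range = 0.9 V − (-0.3 V) = 1.2 V. LSB = 1.2 V / 2^15 ≈ 36.62 µV.
(V_in − V_min) × 2^15/range = (-0.116144 − (-0.3)) × 32768/1.2 = 5020.495.
Floor → code = 5020.

5020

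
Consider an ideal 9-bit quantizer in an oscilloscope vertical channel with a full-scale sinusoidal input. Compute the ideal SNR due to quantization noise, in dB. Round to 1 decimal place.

SNR = 6.02·9 + 1.76 = 55.94 dB.

55.9 dB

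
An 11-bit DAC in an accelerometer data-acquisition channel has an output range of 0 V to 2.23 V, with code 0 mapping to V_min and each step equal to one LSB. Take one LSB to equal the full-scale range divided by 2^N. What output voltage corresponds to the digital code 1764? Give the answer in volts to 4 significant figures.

1.921 V

V_FS = 2.23 V. LSB = 2.23 V / 2^11.
V_out = 0 + 1764 × (2.23/2048) V
      = 0 V + 1.92076 V = 1.92076 V.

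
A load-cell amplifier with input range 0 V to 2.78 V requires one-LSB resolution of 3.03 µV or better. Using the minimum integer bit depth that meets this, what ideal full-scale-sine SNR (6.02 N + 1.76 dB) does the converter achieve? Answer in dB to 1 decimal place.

V_FS = 2.78 V.
Required number of levels: 2.78/3.03 µV = 917490; smallest N with 2^N ≥ that is 20.
Ideal SNR at N = 20: 6.02·20 + 1.76 = 122.2 dB.

122.2 dB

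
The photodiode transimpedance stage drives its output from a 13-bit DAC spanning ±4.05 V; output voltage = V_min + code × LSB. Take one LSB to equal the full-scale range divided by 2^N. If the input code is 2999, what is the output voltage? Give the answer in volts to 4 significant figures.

Range = 4.05 − (-4.05) = 8.1 V. LSB = 8.1 V / 2^13.
V_out = V_min + code × LSB = -4.05 V + 2999 × 8.1 V / 8192
      = -4.05 + 2.96532 = -1.08468 V.

-1.085 V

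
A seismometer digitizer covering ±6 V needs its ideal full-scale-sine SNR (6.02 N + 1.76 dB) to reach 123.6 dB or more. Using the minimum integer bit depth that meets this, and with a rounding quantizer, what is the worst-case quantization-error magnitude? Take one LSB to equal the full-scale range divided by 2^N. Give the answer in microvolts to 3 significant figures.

2.86 µV

Range = 6 − (-6) = 12 V.
Required N = ⌈(123.6 − 1.76)/6.02⌉ = ⌈20.239⌉ = 21.
One LSB is 12 V / 2097152 = 5.7220 µV.
|e|_max = LSB/2 = 2.86 µV.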